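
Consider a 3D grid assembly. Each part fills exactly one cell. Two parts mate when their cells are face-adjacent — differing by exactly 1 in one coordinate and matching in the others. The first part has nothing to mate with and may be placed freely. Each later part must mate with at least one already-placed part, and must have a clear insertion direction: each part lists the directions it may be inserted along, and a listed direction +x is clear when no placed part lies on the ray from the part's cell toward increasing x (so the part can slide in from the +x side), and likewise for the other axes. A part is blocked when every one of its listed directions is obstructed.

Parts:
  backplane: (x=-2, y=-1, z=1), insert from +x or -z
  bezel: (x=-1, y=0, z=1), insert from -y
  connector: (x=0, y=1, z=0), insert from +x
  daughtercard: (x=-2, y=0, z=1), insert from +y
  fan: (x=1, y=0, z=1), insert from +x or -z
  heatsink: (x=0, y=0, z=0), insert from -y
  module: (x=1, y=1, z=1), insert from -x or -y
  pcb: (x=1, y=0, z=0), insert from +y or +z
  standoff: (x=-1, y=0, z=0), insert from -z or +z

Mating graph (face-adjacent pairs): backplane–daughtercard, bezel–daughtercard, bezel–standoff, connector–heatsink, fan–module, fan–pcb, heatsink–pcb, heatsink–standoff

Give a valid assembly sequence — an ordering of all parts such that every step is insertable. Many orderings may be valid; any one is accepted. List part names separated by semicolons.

bezel; daughtercard; backplane; standoff; heatsink; pcb; connector; fan; module

1. bezel@(-1, 0, 1) [-y clear] — {bezel}
2. daughtercard@(-2, 0, 1) [+y clear] — {bezel, daughtercard}
3. backplane@(-2, -1, 1) [+x clear] — {backplane, bezel, daughtercard}
4. standoff@(-1, 0, 0) [-z clear] — {backplane, bezel, daughtercard, standoff}
5. heatsink@(0, 0, 0) [-y clear] — {backplane, bezel, daughtercard, heatsink, standoff}
6. pcb@(1, 0, 0) [+y clear] — {backplane, bezel, daughtercard, heatsink, pcb, standoff}
7. connector@(0, 1, 0) [+x clear] — {backplane, bezel, connector, daughtercard, heatsink, pcb, standoff}
8. fan@(1, 0, 1) [+x clear] — {backplane, bezel, connector, daughtercard, fan, heatsink, pcb, standoff}
9. module@(1, 1, 1) [-x clear] — {backplane, bezel, connector, daughtercard, fan, heatsink, module, pcb, standoff}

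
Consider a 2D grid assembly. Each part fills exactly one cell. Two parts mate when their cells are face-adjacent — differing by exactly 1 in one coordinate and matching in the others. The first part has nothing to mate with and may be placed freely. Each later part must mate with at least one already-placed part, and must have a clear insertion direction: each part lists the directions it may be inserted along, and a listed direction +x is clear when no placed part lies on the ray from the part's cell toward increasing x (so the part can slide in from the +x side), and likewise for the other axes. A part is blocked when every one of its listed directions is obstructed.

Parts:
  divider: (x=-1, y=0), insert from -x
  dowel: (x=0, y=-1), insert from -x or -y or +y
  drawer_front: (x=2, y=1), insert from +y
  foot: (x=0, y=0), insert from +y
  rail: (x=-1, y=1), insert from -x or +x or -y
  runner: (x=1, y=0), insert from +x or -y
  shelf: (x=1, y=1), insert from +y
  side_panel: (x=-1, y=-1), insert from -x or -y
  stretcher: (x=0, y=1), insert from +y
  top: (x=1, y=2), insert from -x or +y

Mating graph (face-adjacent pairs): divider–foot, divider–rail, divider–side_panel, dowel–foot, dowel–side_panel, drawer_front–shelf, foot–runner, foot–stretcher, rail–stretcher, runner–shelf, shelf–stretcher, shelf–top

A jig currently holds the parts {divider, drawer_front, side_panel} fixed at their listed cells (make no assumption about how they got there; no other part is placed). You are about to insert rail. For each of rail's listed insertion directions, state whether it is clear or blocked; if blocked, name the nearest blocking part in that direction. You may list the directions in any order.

-x: ray from rail(-1, 1) has no placed part ⇒ clear
+x: nearest on ray is drawer_front@(2, 1) ⇒ blocked
-y: nearest on ray is divider@(-1, 0) ⇒ blocked

+x: blocked by drawer_front; -x: clear; -y: blocked by divider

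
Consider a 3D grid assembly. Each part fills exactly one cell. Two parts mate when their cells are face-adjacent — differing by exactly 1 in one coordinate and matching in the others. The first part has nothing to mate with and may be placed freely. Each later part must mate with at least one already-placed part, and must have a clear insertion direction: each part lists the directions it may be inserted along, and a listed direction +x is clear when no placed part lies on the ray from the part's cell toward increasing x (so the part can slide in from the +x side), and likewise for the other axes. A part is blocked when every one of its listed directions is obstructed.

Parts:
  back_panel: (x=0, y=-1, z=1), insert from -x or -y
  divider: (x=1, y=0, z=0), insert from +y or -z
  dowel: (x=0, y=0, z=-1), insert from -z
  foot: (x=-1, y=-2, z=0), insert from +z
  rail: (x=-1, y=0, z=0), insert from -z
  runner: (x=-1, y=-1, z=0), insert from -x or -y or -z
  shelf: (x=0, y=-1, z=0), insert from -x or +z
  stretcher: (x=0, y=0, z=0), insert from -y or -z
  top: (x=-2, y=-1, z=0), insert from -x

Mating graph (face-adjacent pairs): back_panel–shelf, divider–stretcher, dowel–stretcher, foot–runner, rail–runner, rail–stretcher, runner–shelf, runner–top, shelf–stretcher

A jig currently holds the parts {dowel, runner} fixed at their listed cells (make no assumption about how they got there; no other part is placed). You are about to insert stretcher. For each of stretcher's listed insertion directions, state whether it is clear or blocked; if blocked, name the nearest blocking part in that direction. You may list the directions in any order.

-y: clear; -z: blocked by dowel

-y: ray from stretcher(0, 0, 0) has no placed part ⇒ clear
-z: nearest on ray is dowel@(0, 0, -1) ⇒ blocked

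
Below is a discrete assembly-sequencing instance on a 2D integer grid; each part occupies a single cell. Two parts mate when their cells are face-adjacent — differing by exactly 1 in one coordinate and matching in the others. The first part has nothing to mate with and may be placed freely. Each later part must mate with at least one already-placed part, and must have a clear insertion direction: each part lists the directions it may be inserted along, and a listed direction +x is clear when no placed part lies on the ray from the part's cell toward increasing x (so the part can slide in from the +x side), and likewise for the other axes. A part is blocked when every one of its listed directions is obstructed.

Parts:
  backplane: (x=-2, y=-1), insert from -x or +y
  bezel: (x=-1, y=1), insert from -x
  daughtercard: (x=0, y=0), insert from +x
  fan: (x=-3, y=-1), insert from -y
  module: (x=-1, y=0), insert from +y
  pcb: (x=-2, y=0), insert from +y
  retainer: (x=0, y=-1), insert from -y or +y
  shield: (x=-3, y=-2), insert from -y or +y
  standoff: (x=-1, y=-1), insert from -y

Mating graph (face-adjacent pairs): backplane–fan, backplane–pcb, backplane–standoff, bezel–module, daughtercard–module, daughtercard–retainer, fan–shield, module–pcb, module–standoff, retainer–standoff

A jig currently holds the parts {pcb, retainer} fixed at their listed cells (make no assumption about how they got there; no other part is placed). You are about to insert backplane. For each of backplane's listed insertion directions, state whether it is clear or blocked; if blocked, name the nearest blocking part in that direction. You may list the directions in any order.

+y: blocked by pcb; -x: clear

-x: ray from backplane(-2, -1) has no placed part ⇒ clear
+y: nearest on ray is pcb@(-2, 0) ⇒ blocked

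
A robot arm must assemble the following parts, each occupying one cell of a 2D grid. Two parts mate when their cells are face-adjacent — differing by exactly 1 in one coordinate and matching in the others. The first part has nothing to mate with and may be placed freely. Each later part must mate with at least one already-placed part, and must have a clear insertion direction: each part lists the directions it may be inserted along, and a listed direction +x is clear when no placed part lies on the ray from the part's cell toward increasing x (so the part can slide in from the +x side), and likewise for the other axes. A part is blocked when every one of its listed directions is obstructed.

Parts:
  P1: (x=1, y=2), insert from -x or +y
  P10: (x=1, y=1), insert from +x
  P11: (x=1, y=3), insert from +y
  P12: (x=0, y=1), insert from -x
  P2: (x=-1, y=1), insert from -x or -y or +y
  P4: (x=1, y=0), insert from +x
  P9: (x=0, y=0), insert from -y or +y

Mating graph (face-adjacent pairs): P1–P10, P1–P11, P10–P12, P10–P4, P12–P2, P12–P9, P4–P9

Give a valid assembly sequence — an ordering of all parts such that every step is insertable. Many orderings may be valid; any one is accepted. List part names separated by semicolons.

P10; P1; P11; P4; P12; P2; P9

1. P10@(1, 1) [+x clear] — {P10}
2. P1@(1, 2) [-x clear] — {P1, P10}
3. P11@(1, 3) [+y clear] — {P1, P10, P11}
4. P4@(1, 0) [+x clear] — {P1, P10, P11, P4}
5. P12@(0, 1) [-x clear] — {P1, P10, P11, P12, P4}
6. P2@(-1, 1) [-x clear] — {P1, P10, P11, P12, P2, P4}
7. P9@(0, 0) [-y clear] — {P1, P10, P11, P12, P2, P4, P9}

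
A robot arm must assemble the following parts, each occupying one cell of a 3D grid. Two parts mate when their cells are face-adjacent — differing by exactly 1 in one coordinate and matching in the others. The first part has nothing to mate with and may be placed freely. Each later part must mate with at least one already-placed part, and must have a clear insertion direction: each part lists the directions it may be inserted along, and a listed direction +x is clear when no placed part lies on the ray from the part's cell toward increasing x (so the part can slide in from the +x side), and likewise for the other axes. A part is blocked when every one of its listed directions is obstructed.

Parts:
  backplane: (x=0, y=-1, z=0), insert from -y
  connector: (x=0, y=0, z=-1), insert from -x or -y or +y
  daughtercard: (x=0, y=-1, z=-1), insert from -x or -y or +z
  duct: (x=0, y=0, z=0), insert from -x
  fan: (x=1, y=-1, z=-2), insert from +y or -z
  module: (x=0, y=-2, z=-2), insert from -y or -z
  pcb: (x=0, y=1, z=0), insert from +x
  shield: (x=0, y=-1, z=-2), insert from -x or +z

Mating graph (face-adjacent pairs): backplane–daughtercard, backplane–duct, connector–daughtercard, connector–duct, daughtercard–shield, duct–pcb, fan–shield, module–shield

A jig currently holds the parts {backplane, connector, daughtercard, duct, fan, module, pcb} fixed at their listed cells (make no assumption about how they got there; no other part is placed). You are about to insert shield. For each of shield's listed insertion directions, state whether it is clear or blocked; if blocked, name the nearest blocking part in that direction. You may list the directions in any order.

+z: blocked by daughtercard; -x: clear

-x: ray from shield(0, -1, -2) has no placed part ⇒ clear
+z: nearest on ray is daughtercard@(0, -1, -1) ⇒ blocked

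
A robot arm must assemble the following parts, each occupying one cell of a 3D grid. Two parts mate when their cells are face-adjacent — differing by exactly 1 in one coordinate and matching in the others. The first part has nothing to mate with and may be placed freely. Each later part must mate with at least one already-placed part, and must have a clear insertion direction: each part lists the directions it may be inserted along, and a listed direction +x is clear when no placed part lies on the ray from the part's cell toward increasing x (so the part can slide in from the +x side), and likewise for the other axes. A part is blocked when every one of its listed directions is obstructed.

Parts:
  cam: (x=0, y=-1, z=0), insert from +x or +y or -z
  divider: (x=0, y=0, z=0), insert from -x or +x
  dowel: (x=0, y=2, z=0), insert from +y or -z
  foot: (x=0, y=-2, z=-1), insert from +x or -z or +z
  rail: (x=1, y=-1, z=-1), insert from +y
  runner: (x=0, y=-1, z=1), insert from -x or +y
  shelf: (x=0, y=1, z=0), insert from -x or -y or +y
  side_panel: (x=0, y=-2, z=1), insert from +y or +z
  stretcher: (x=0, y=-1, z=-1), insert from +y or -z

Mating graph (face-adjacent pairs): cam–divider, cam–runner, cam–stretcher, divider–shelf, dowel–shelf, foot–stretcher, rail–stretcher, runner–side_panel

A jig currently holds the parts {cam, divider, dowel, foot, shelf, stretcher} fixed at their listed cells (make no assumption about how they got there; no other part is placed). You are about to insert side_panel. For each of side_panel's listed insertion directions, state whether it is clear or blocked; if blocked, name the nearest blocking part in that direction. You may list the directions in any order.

+y: clear; +z: clear

+y: ray from side_panel(0, -2, 1) has no placed part ⇒ clear
+z: ray from side_panel(0, -2, 1) has no placed part ⇒ clear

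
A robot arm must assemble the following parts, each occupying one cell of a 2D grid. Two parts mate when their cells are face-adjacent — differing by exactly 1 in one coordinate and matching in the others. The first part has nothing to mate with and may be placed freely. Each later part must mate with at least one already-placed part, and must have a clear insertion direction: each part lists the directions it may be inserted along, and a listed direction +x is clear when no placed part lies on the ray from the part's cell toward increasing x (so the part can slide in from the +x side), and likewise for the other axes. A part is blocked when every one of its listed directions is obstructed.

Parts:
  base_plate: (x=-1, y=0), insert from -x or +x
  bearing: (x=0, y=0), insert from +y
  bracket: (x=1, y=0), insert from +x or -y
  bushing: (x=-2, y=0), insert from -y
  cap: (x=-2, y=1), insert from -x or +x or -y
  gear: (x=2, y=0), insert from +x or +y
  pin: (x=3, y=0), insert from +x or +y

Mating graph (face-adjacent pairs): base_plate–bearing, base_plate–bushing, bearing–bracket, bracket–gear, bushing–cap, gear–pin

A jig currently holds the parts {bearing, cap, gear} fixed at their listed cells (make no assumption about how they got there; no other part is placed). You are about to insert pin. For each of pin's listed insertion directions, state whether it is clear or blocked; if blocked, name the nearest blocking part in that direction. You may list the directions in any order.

+x: clear; +y: clear

+x: ray from pin(3, 0) has no placed part ⇒ clear
+y: ray from pin(3, 0) has no placed part ⇒ clear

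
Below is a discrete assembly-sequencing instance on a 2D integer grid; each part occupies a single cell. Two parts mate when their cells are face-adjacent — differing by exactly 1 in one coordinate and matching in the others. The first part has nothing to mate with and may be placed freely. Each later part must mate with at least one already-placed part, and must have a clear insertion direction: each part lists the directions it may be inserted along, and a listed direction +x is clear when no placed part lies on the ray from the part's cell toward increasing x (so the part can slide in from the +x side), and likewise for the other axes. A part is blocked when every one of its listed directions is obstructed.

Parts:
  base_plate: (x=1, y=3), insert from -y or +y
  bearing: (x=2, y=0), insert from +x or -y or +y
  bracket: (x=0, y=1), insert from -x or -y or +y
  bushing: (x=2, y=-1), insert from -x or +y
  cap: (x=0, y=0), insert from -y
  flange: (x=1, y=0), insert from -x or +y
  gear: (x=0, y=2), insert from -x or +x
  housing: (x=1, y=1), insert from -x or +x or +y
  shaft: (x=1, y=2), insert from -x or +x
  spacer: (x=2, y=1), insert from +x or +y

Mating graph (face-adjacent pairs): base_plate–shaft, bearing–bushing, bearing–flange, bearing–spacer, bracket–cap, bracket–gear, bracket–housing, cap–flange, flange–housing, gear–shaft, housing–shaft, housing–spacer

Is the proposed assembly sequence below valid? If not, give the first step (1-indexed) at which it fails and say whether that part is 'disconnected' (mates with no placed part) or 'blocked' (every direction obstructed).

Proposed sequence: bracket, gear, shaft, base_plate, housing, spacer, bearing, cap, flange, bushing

1. bracket@(0, 1) [-x clear] — {bracket}
2. gear@(0, 2) [-x clear] — {bracket, gear}
3. shaft@(1, 2) [+x clear] — {bracket, gear, shaft}
4. base_plate@(1, 3) [+y clear] — {base_plate, bracket, gear, shaft}
5. housing@(1, 1) [+x clear] — {base_plate, bracket, gear, housing, shaft}
6. spacer@(2, 1) [+x clear] — {base_plate, bracket, gear, housing, shaft, spacer}
7. bearing@(2, 0) [+x clear] — {base_plate, bearing, bracket, gear, housing, shaft, spacer}
8. cap@(0, 0) [-y clear] — {base_plate, bearing, bracket, cap, gear, housing, shaft, spacer}
9. flange@(1, 0) — -x/+y all obstructed ⇒ blocked

Invalid at step 9 (blocked)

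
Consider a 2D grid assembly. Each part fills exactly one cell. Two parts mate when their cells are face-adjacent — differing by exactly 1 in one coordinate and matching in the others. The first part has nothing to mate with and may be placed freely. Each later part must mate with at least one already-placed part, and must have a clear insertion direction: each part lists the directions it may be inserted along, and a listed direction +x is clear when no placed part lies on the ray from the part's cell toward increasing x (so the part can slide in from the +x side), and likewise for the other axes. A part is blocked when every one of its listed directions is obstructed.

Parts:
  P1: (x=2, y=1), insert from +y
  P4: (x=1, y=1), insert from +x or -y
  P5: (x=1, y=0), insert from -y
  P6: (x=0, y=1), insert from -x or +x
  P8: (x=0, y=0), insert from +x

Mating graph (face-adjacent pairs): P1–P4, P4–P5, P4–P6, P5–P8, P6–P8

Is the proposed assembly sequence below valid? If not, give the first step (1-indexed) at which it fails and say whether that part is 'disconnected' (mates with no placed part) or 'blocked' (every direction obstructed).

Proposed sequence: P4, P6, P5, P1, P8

Invalid at step 5 (blocked)

1. P4@(1, 1) [+x clear] — {P4}
2. P6@(0, 1) [-x clear] — {P4, P6}
3. P5@(1, 0) [-y clear] — {P4, P5, P6}
4. P1@(2, 1) [+y clear] — {P1, P4, P5, P6}
5. P8@(0, 0) — +x all obstructed ⇒ blocked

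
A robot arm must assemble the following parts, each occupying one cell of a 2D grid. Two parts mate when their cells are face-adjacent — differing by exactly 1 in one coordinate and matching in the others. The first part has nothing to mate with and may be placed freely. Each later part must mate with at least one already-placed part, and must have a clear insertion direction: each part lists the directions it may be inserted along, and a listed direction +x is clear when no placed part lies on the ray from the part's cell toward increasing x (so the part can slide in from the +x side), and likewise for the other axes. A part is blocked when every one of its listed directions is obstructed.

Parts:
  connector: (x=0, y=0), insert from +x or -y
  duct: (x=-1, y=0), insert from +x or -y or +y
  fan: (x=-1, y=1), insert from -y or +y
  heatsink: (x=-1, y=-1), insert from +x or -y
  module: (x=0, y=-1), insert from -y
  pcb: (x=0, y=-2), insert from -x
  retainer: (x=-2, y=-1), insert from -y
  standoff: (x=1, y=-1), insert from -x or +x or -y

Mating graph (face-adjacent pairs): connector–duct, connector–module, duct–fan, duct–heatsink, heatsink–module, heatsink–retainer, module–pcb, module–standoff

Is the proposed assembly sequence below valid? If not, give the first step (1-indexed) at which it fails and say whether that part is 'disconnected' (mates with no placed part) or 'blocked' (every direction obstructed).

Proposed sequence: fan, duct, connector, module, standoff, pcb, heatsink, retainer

1. fan@(-1, 1) [-y clear] — {fan}
2. duct@(-1, 0) [+x clear] — {duct, fan}
3. connector@(0, 0) [+x clear] — {connector, duct, fan}
4. module@(0, -1) [-y clear] — {connector, duct, fan, module}
5. standoff@(1, -1) [+x clear] — {connector, duct, fan, module, standoff}
6. pcb@(0, -2) [-x clear] — {connector, duct, fan, module, pcb, standoff}
7. heatsink@(-1, -1) [-y clear] — {connector, duct, fan, heatsink, module, pcb, standoff}
8. retainer@(-2, -1) [-y clear] — {connector, duct, fan, heatsink, module, pcb, retainer, standoff}

Valid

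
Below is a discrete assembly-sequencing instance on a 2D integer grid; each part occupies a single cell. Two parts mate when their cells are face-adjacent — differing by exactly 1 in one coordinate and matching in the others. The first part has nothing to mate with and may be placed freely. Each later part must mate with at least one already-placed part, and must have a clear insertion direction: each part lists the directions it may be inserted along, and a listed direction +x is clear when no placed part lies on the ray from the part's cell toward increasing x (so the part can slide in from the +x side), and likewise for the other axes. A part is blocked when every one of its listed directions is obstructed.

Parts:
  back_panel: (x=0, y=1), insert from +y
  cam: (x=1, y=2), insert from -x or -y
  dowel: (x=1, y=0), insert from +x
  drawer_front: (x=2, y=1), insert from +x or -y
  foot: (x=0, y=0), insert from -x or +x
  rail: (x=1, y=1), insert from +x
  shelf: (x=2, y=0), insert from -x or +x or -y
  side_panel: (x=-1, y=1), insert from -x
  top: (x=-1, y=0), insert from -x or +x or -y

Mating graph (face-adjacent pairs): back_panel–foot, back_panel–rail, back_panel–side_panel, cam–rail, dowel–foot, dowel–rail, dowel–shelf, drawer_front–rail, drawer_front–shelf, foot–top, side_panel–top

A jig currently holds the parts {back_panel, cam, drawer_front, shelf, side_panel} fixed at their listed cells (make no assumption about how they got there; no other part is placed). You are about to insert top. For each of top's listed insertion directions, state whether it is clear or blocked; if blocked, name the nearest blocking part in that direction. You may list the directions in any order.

+x: blocked by shelf; -x: clear; -y: clear

-x: ray from top(-1, 0) has no placed part ⇒ clear
+x: nearest on ray is shelf@(2, 0) ⇒ blocked
-y: ray from top(-1, 0) has no placed part ⇒ clear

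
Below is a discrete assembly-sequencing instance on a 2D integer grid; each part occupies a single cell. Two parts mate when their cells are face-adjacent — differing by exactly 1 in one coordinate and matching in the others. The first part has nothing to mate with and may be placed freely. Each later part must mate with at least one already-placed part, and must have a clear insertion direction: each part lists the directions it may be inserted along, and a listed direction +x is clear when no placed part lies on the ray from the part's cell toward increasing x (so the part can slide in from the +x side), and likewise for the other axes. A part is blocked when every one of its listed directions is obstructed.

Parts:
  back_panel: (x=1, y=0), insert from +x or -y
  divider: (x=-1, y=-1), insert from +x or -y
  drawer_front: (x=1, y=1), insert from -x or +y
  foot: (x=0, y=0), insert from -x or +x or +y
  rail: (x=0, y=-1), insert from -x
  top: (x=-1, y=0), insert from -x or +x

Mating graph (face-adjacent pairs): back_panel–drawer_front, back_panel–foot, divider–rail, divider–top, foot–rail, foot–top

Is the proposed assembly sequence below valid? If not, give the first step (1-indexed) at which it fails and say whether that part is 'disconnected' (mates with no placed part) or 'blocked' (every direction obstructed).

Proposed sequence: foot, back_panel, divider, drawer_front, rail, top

1. foot@(0, 0) [-x clear] — {foot}
2. back_panel@(1, 0) [+x clear] — {back_panel, foot}
3. divider@(-1, -1) — no placed neighbour ⇒ disconnected

Invalid at step 3 (disconnected)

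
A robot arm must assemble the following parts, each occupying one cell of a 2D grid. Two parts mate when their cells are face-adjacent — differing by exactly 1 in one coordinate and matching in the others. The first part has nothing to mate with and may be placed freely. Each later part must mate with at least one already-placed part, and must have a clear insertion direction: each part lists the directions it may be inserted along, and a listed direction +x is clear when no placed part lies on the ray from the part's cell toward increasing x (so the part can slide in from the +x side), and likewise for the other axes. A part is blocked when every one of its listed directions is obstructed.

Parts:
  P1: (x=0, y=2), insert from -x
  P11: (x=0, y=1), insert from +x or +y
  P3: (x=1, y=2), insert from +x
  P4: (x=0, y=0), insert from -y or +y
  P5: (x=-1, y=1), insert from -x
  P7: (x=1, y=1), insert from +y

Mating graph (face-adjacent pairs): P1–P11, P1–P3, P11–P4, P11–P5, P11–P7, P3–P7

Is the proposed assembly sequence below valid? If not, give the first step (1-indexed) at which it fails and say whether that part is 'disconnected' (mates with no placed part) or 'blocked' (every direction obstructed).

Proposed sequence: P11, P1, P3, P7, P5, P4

1. P11@(0, 1) [+x clear] — {P11}
2. P1@(0, 2) [-x clear] — {P1, P11}
3. P3@(1, 2) [+x clear] — {P1, P11, P3}
4. P7@(1, 1) — +y all obstructed ⇒ blocked

Invalid at step 4 (blocked)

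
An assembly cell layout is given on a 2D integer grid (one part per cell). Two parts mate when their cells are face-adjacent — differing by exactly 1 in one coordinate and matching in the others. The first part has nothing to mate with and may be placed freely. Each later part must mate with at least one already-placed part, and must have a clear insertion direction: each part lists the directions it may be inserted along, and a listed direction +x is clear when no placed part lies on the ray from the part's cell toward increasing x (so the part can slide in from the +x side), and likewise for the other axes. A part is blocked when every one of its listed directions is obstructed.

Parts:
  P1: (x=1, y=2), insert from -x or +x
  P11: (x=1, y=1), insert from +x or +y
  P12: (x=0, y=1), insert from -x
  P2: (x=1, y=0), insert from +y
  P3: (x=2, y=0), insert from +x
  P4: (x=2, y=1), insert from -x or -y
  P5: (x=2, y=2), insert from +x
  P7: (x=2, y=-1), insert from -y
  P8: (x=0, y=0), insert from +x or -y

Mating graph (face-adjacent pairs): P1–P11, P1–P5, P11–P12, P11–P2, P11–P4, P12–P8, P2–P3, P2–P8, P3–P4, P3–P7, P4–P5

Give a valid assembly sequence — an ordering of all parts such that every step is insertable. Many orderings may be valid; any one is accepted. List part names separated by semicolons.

1. P7@(2, -1) [-y clear] — {P7}
2. P3@(2, 0) [+x clear] — {P3, P7}
3. P2@(1, 0) [+y clear] — {P2, P3, P7}
4. P8@(0, 0) [-y clear] — {P2, P3, P7, P8}
5. P4@(2, 1) [-x clear] — {P2, P3, P4, P7, P8}
6. P5@(2, 2) [+x clear] — {P2, P3, P4, P5, P7, P8}
7. P12@(0, 1) [-x clear] — {P12, P2, P3, P4, P5, P7, P8}
8. P11@(1, 1) [+y clear] — {P11, P12, P2, P3, P4, P5, P7, P8}
9. P1@(1, 2) [-x clear] — {P1, P11, P12, P2, P3, P4, P5, P7, P8}

P7; P3; P2; P8; P4; P5; P12; P11; P1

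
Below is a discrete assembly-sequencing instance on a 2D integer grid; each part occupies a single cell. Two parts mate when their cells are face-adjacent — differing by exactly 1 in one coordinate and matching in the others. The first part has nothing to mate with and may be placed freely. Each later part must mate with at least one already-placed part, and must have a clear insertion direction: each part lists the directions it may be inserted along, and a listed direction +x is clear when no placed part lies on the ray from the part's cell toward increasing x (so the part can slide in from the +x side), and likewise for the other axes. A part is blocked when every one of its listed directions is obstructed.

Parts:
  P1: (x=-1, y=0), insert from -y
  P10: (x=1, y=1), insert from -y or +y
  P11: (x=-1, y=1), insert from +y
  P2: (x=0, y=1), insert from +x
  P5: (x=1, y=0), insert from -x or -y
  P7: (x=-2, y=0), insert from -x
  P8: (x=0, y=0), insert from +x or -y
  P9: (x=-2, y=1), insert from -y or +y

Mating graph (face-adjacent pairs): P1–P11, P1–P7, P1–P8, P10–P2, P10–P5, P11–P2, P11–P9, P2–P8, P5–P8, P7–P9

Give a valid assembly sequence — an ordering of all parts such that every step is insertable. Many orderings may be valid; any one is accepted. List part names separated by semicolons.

1. P11@(-1, 1) [+y clear] — {P11}
2. P2@(0, 1) [+x clear] — {P11, P2}
3. P9@(-2, 1) [-y clear] — {P11, P2, P9}
4. P10@(1, 1) [-y clear] — {P10, P11, P2, P9}
5. P8@(0, 0) [+x clear] — {P10, P11, P2, P8, P9}
6. P5@(1, 0) [-y clear] — {P10, P11, P2, P5, P8, P9}
7. P1@(-1, 0) [-y clear] — {P1, P10, P11, P2, P5, P8, P9}
8. P7@(-2, 0) [-x clear] — {P1, P10, P11, P2, P5, P7, P8, P9}

P11; P2; P9; P10; P8; P5; P1; P7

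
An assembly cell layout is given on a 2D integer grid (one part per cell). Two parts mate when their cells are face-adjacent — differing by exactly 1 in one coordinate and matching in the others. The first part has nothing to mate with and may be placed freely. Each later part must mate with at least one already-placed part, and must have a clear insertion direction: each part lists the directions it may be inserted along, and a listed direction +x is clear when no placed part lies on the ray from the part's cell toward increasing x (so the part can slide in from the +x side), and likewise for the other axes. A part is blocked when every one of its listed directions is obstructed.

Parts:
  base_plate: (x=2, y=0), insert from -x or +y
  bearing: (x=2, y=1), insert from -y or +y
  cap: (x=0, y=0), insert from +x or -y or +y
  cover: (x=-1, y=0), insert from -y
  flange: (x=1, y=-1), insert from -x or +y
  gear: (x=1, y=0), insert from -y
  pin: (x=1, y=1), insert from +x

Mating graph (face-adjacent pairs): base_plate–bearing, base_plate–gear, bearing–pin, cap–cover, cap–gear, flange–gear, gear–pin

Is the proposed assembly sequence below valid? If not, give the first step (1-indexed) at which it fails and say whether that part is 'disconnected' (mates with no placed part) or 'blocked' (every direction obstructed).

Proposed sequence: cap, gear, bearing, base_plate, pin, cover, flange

Invalid at step 3 (disconnected)

1. cap@(0, 0) [+x clear] — {cap}
2. gear@(1, 0) [-y clear] — {cap, gear}
3. bearing@(2, 1) — no placed neighbour ⇒ disconnected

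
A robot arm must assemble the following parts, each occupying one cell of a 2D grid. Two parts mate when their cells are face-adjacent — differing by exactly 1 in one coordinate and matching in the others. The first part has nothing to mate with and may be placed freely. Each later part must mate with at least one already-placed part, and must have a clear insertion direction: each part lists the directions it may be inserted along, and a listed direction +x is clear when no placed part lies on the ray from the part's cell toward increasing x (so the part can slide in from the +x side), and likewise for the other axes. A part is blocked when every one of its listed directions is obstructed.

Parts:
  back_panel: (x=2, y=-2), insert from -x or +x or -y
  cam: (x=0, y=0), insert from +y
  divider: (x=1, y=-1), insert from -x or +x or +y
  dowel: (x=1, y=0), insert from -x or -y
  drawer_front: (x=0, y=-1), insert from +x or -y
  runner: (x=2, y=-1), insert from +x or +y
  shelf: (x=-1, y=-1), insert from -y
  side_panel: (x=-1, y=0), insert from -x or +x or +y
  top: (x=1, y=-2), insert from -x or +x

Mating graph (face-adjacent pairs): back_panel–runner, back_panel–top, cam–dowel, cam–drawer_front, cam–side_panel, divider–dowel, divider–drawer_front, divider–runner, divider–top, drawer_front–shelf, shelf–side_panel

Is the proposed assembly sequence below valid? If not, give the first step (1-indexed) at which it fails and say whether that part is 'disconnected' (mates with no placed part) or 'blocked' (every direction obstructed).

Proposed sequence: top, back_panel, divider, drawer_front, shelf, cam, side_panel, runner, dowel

Invalid at step 9 (blocked)

1. top@(1, -2) [-x clear] — {top}
2. back_panel@(2, -2) [+x clear] — {back_panel, top}
3. divider@(1, -1) [-x clear] — {back_panel, divider, top}
4. drawer_front@(0, -1) [-y clear] — {back_panel, divider, drawer_front, top}
5. shelf@(-1, -1) [-y clear] — {back_panel, divider, drawer_front, shelf, top}
6. cam@(0, 0) [+y clear] — {back_panel, cam, divider, drawer_front, shelf, top}
7. side_panel@(-1, 0) [-x clear] — {back_panel, cam, divider, drawer_front, shelf, side_panel, top}
8. runner@(2, -1) [+x clear] — {back_panel, cam, divider, drawer_front, runner, shelf, side_panel, top}
9. dowel@(1, 0) — -x/-y all obstructed ⇒ blocked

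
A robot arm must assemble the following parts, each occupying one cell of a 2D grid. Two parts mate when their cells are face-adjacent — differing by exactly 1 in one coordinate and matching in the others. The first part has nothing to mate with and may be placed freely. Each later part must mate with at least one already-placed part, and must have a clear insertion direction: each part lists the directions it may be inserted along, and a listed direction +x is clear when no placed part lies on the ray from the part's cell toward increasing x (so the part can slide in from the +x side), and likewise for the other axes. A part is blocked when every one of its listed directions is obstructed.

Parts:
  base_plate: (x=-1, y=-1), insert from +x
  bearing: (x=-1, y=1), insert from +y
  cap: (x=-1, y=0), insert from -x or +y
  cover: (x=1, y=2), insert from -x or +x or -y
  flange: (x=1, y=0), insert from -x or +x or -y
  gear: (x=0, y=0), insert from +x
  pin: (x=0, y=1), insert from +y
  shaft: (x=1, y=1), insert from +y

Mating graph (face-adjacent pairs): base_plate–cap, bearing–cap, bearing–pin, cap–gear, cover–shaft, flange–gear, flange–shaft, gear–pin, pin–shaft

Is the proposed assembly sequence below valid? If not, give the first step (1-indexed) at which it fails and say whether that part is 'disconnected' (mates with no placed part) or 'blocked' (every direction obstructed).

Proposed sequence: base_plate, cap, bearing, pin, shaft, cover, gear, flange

Valid

1. base_plate@(-1, -1) [+x clear] — {base_plate}
2. cap@(-1, 0) [-x clear] — {base_plate, cap}
3. bearing@(-1, 1) [+y clear] — {base_plate, bearing, cap}
4. pin@(0, 1) [+y clear] — {base_plate, bearing, cap, pin}
5. shaft@(1, 1) [+y clear] — {base_plate, bearing, cap, pin, shaft}
6. cover@(1, 2) [-x clear] — {base_plate, bearing, cap, cover, pin, shaft}
7. gear@(0, 0) [+x clear] — {base_plate, bearing, cap, cover, gear, pin, shaft}
8. flange@(1, 0) [+x clear] — {base_plate, bearing, cap, cover, flange, gear, pin, shaft}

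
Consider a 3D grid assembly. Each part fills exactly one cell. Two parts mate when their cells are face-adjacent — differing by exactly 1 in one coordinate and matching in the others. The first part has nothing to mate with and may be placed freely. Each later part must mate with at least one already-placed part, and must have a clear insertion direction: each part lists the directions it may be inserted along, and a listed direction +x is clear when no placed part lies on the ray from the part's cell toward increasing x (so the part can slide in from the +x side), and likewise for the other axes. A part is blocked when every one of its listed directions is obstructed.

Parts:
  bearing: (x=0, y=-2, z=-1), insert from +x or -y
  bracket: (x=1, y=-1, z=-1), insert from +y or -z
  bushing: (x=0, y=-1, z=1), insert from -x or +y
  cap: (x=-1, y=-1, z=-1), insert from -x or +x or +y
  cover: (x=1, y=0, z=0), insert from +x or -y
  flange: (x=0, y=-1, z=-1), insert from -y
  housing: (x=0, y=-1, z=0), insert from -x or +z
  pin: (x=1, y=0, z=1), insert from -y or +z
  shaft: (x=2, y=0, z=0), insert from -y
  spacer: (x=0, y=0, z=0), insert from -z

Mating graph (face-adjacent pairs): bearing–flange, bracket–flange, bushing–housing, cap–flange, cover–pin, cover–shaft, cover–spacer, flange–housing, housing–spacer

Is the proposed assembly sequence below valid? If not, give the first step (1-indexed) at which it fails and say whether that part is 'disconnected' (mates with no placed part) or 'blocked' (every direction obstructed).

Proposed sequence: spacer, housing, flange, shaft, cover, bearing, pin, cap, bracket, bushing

Invalid at step 4 (disconnected)

1. spacer@(0, 0, 0) [-z clear] — {spacer}
2. housing@(0, -1, 0) [-x clear] — {housing, spacer}
3. flange@(0, -1, -1) [-y clear] — {flange, housing, spacer}
4. shaft@(2, 0, 0) — no placed neighbour ⇒ disconnected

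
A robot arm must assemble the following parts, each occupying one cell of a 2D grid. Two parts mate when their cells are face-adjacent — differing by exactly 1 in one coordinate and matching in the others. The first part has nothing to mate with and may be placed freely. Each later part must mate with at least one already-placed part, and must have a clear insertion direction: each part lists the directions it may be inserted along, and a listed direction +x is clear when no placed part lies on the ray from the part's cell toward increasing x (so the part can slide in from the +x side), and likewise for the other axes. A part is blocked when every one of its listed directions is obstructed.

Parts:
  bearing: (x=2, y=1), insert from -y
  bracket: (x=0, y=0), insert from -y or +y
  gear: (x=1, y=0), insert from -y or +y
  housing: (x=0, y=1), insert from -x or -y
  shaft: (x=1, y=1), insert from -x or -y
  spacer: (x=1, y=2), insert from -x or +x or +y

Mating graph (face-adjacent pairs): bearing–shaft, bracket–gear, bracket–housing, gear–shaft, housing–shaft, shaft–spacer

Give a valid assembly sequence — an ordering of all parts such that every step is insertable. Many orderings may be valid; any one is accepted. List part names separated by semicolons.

1. spacer@(1, 2) [-x clear] — {spacer}
2. shaft@(1, 1) [-x clear] — {shaft, spacer}
3. gear@(1, 0) [-y clear] — {gear, shaft, spacer}
4. bracket@(0, 0) [-y clear] — {bracket, gear, shaft, spacer}
5. housing@(0, 1) [-x clear] — {bracket, gear, housing, shaft, spacer}
6. bearing@(2, 1) [-y clear] — {bearing, bracket, gear, housing, shaft, spacer}

spacer; shaft; gear; bracket; housing; bearing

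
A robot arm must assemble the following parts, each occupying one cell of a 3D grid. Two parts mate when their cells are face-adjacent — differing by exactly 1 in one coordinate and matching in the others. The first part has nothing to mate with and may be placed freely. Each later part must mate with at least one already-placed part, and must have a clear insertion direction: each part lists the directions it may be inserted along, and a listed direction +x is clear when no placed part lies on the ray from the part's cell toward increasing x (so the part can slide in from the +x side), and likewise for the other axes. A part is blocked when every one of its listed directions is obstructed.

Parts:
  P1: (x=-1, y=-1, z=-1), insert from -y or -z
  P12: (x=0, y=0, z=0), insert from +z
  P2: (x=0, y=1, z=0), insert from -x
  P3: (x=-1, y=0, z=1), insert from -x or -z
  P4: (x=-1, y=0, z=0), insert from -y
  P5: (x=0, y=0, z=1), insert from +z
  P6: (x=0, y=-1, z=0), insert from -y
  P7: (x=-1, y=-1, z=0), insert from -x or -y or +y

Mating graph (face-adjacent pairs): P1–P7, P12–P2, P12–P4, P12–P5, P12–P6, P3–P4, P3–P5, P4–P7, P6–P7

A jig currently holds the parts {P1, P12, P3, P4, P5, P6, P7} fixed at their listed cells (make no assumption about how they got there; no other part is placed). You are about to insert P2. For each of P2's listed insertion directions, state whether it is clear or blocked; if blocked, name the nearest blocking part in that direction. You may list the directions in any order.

-x: ray from P2(0, 1, 0) has no placed part ⇒ clear

-x: clear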